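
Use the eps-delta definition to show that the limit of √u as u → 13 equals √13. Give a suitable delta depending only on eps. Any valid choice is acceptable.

Fix eps > 0. We want delta > 0 such that 0 < |u − 13| < delta implies |√u − √13| < eps.
Multiplying by the conjugate, |√u − √13| = |u − 13|/(√u + √13).
Restrict delta ≤ 13 so that |u − 13| < 13 forces u > 0, and then √u + √13 > √13.
Hence |√u − √13| < |u − 13|/√13, which is < eps once |u − 13| < √13·eps.
Take delta = min(13, √13·eps). If 0 < |u − 13| < delta then u > 0 and |√u − √13| < |u − 13|/√13 < eps.

delta = min(13, √13·eps)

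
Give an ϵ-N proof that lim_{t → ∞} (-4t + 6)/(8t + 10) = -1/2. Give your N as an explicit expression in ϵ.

N = (11/8)/ϵ

Let ϵ > 0. We seek N > 0 such that t > N implies |(-4t + 6)/(8t + 10) + 1/2| < ϵ.
(-4t + 6)/(8t + 10) + 1/2 = (8(-4t + 6) − (-4)(8t + 10)) / (8(8t + 10)) = 88/(8(8t + 10)).
For t > 0 we have 8t + 10 > 8t, so |(-4t + 6)/(8t + 10) + 1/2| = 88/(8(8t + 10)) < 88/(8·8t) = (11/8)/t.
Thus |(-4t + 6)/(8t + 10) + 1/2| < ϵ whenever t > (11/8)/ϵ.
Take N = (11/8)/ϵ. If t > N then |(-4t + 6)/(8t + 10) + 1/2| < (11/8)/t < ϵ.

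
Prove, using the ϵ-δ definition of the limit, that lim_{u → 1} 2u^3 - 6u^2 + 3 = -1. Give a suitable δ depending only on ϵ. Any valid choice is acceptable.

Fix ϵ > 0. We want δ > 0 such that 0 < |u − 1| < δ implies |(2u^3 - 6u^2 + 3) + 1| < ϵ.
(2u^3 - 6u^2 + 3) + 1 = 2u^3 - 6u^2 + 4 = (u − 1)(2u^2 - 4u - 4).
So |(2u^3 - 6u^2 + 3) + 1| = |u − 1|·|2u^2 - 4u - 4|.
Require δ ≤ 1. Then |u − 1| < 1 gives |u| < 2, and by the triangle inequality |2u^2 - 4u - 4| ≤ 2·2^2 + 4·2 + 4 = 20.
Hence |(2u^3 - 6u^2 + 3) + 1| ≤ 20|u − 1| < ϵ provided |u − 1| < ϵ/20.
Choosing δ = min(1, ϵ/20) ensures both conditions, hence |(2u^3 - 6u^2 + 3) + 1| < ϵ.

δ = min(1, ϵ/20)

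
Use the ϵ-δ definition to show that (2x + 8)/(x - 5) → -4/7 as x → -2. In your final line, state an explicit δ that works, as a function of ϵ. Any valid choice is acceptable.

δ = min(7/2, (49/36)ϵ)

Let ϵ > 0. We want δ > 0 with 0 < |x + 2| < δ ⇒ |(2x + 8)/(x - 5) + 4/7| < ϵ.
Combining over a common denominator, (2x + 8)/(x - 5) + 4/7 = [(2x + 8)·(-7) − 4·(x - 5)] / [(-7)·(x - 5)] = -18(x + 2) / ((-7)(x - 5)).
So |(2x + 8)/(x - 5) + 4/7| = 18|x + 2| / (7·|x − 5|).
Require δ ≤ 7/2, so |x − 5| ≥ |-7| − |x + 2| > 7 − 7/2 = 7/2.
Hence |(2x + 8)/(x - 5) + 4/7| < 18|x + 2|/(7·(7/2)) = (36/49)|x + 2|, which is < ϵ once |x + 2| < (49/36)ϵ.
Take δ = min(7/2, (49/36)ϵ). Then 0 < |x + 2| < δ forces both bounds, so |(2x + 8)/(x - 5) + 4/7| < ϵ.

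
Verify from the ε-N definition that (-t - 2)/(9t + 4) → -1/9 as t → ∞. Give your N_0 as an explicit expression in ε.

Let ε > 0. We seek N_0 > 0 such that t > N_0 implies |(-t - 2)/(9t + 4) + 1/9| < ε.
(-t - 2)/(9t + 4) + 1/9 = (9(-t - 2) − (-1)(9t + 4)) / (9(9t + 4)) = -14/(9(9t + 4)).
For t > 0 we have 9t + 4 > 9t, so |(-t - 2)/(9t + 4) + 1/9| = 14/(9(9t + 4)) < 14/(9·9t) = (14/81)/t.
Thus |(-t - 2)/(9t + 4) + 1/9| < ε whenever t > (14/81)/ε.
Take N_0 = (14/81)/ε. If t > N_0 then |(-t - 2)/(9t + 4) + 1/9| < (14/81)/t < ε.

N_0 = (14/81)/ε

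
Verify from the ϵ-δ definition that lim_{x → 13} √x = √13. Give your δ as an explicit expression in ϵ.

δ = min(13, √13·ϵ)

Suppose ϵ > 0. We want δ > 0 such that 0 < |x − 13| < δ implies |√x − √13| < ϵ.
Rationalise: √x − √13 = (x − 13)/(√x + √13), so |√x − √13| = |x − 13|/(√x + √13).
Restrict δ ≤ 13 so that |x − 13| < 13 forces x > 0, and then √x + √13 > √13.
Hence |√x − √13| < |x − 13|/√13, which is < ϵ once |x − 13| < √13·ϵ.
Take δ = min(13, √13·ϵ). If 0 < |x − 13| < δ then x > 0 and |√x − √13| < |x − 13|/√13 < ϵ.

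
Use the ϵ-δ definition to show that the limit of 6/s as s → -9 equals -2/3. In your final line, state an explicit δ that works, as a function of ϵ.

Suppose ϵ > 0. We seek δ > 0 such that 0 < |s + 9| < δ implies |6/s + 2/3| < ϵ.
|6/s + 2/3| = 6·|-9 − s|/(9·|s|) = 6|s + 9|/(9|s|).
Require δ ≤ 9/2 so that |s| > 9 − 9/2 = 9/2, hence 9|s| > 81/2.
Then |6/s + 2/3| < 6|s + 9|/(81/2), which is < ϵ when |s + 9| < (27/4)ϵ.
Take δ = min(9/2, (27/4)ϵ). Then 0 < |s + 9| < δ gives both |s + 9| < 9/2 and |s + 9| < (27/4)ϵ, so |6/s + 2/3| < ϵ.

δ = min(9/2, (27/4)ϵ)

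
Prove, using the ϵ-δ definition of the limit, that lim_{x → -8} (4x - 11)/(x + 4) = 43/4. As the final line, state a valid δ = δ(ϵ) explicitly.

Suppose ϵ > 0. We want δ > 0 with 0 < |x + 8| < δ ⇒ |(4x - 11)/(x + 4) − (43/4)| < ϵ.
Combining over a common denominator, (4x - 11)/(x + 4) − (43/4) = [(4x - 11)·(-4) − (-43)·(x + 4)] / [(-4)·(x + 4)] = 27(x + 8) / ((-4)(x + 4)).
So |(4x - 11)/(x + 4) − (43/4)| = 27|x + 8| / (4·|x + 4|).
Require δ ≤ 2, so |x + 4| ≥ |-4| − |x + 8| > 4 − 2 = 2.
Hence |(4x - 11)/(x + 4) − (43/4)| < 27|x + 8|/(4·2) = (27/8)|x + 8|, which is < ϵ once |x + 8| < (8/27)ϵ.
Take δ = min(2, (8/27)ϵ). Then 0 < |x + 8| < δ forces both bounds, so |(4x - 11)/(x + 4) − (43/4)| < ϵ.

δ = min(2, (8/27)ϵ)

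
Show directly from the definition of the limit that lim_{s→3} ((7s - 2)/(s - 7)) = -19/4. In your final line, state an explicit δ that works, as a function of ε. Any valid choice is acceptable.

δ = min(2, (8/47)ε)

Let ε > 0 be given. We want δ > 0 with 0 < |s − 3| < δ ⇒ |(7s - 2)/(s - 7) + 19/4| < ε.
Combining over a common denominator, (7s - 2)/(s - 7) + 19/4 = [(7s - 2)·(-4) − 19·(s - 7)] / [(-4)·(s - 7)] = -47(s − 3) / ((-4)(s - 7)).
So |(7s - 2)/(s - 7) + 19/4| = 47|s − 3| / (4·|s − 7|).
Require δ ≤ 2, so |s − 7| ≥ |-4| − |s − 3| > 4 − 2 = 2.
Hence |(7s - 2)/(s - 7) + 19/4| < 47|s − 3|/(4·2) = (47/8)|s − 3|, which is < ε once |s − 3| < (8/47)ε.
Take δ = min(2, (8/47)ε). Then 0 < |s − 3| < δ forces both bounds, so |(7s - 2)/(s - 7) + 19/4| < ε.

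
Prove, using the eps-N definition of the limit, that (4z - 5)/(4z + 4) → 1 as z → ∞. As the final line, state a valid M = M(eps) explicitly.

Suppose eps > 0. We seek M > 0 such that z > M implies |(4z - 5)/(4z + 4) − 1| < eps.
(4z - 5)/(4z + 4) − 1 = (4(4z - 5) − 4(4z + 4)) / (4(4z + 4)) = -36/(4(4z + 4)).
For z > 0 we have 4z + 4 > 4z, so |(4z - 5)/(4z + 4) − 1| = 36/(4(4z + 4)) < 36/(4·4z) = (9/4)/z.
Thus |(4z - 5)/(4z + 4) − 1| < eps whenever z > (9/4)/eps.
Take M = (9/4)/eps. If z > M then |(4z - 5)/(4z + 4) − 1| < (9/4)/z < eps.

M = (9/4)/eps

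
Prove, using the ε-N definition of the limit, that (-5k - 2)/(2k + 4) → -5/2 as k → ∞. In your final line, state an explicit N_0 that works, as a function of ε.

Let ε > 0. For k ≥ 1, |(-5k - 2)/(2k + 4) + 5/2| = |16|/(2(2k + 4)) = 16/(2(2k + 4)).
Since 2k + 4 ≥ 2k for k ≥ 1, this is ≤ 16/(2·2k) = 4/k.
So |(-5k - 2)/(2k + 4) + 5/2| < ε whenever k > 4/ε.
Take N_0 = 4/ε. If k > N_0 then |(-5k - 2)/(2k + 4) + 5/2| ≤ 4/k < ε.

N_0 = 4/ε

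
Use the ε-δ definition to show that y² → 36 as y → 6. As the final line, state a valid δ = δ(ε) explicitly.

Suppose ε > 0. We seek δ > 0 with 0 < |y − 6| < δ ⇒ |y² − 36| < ε.
Factor: y² − 36 = (y − 6)(y + 6), so |y² − 36| = |y − 6|·|y + 6|.
Impose δ ≤ 1 so that |y| < 7; then |y + 6| ≤ 13.
Hence |y² − 36| ≤ 13|y − 6|, which is < ε once |y − 6| < ε/13.
Take δ = min(1, ε/13). If 0 < |y − 6| < δ then both bounds hold and |y² − 36| ≤ 13|y − 6| < 13·(ε/13) = ε.

δ = min(1, ε/13)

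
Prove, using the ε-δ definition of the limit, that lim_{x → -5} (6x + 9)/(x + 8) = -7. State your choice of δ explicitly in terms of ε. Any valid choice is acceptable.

δ = min(3/2, (3/26)ε)

Let ε > 0. We want δ > 0 with 0 < |x + 5| < δ ⇒ |(6x + 9)/(x + 8) + 7| < ε.
Combining over a common denominator, (6x + 9)/(x + 8) + 7 = [(6x + 9)·3 − (-21)·(x + 8)] / [3·(x + 8)] = 39(x + 5) / (3(x + 8)).
So |(6x + 9)/(x + 8) + 7| = 39|x + 5| / (3·|x + 8|).
Require δ ≤ 3/2, so |x + 8| ≥ |3| − |x + 5| > 3 − 3/2 = 3/2.
Hence |(6x + 9)/(x + 8) + 7| < 39|x + 5|/(3·(3/2)) = (26/3)|x + 5|, which is < ε once |x + 5| < (3/26)ε.
Take δ = min(3/2, (3/26)ε). Then 0 < |x + 5| < δ forces both bounds, so |(6x + 9)/(x + 8) + 7| < ε.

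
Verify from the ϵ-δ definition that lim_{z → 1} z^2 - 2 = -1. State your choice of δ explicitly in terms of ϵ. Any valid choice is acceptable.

δ = min(1, ϵ/3)

Let ϵ > 0 be given. We want δ > 0 such that 0 < |z − 1| < δ implies |(z^2 - 2) + 1| < ϵ.
(z^2 - 2) + 1 = z^2 - 1 = (z − 1)(z + 1).
So |(z^2 - 2) + 1| = |z − 1|·|z + 1|.
Require δ ≤ 1. Then |z − 1| < 1 gives |z| < 2, and by the triangle inequality |z + 1| ≤ 2 + 1 = 3.
Hence |(z^2 - 2) + 1| ≤ 3|z − 1| < ϵ provided |z − 1| < ϵ/3.
Take δ = min(1, ϵ/3). Then 0 < |z − 1| < δ gives both |z − 1| < 1 and |z − 1| < ϵ/3, so |(z^2 - 2) + 1| < ϵ.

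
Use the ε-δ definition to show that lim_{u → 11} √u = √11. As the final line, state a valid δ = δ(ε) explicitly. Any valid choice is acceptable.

δ = min(11, √11·ε)

Suppose ε > 0. We want δ > 0 such that 0 < |u − 11| < δ implies |√u − √11| < ε.
Rationalise: √u − √11 = (u − 11)/(√u + √11), so |√u − √11| = |u − 11|/(√u + √11).
Restrict δ ≤ 11 so that |u − 11| < 11 forces u > 0, and then √u + √11 > √11.
Hence |√u − √11| < |u − 11|/√11, which is < ε once |u − 11| < √11·ε.
Take δ = min(11, √11·ε). If 0 < |u − 11| < δ then u > 0 and |√u − √11| < |u − 11|/√11 < ε.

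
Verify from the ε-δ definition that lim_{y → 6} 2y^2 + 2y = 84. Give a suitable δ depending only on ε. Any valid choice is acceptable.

Suppose ε > 0. We want δ > 0 such that 0 < |y − 6| < δ implies |(2y^2 + 2y) − 84| < ε.
(2y^2 + 2y) − 84 = 2y^2 + 2y - 84 = (y − 6)(2y + 14).
So |(2y^2 + 2y) − 84| = |y − 6|·|2y + 14|.
Assume first that |y − 6| < 1, so |y| < 7. Then |2y + 14| ≤ 2·7 + 14 = 28.
Hence |(2y^2 + 2y) − 84| ≤ 28|y − 6| < ε provided |y − 6| < ε/28.
Take δ = min(1, ε/28). Then 0 < |y − 6| < δ gives both |y − 6| < 1 and |y − 6| < ε/28, so |(2y^2 + 2y) − 84| < ε.

δ = min(1, ε/28)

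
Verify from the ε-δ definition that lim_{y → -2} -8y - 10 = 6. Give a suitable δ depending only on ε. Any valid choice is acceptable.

Suppose ε > 0. We need δ > 0 so that 0 < |y + 2| < δ implies |(-8y - 10) − 6| < ε.
Since (-8y - 10) − 6 = -8(y + 2), we have |(-8y - 10) − 6| = 8|y + 2|.
So 8|y + 2| < ε exactly when |y + 2| < ε/8.
Choosing δ = ε/8 gives |(-8y - 10) − 6| = 8|y + 2| < ε whenever |y + 2| < δ.

δ = ε/8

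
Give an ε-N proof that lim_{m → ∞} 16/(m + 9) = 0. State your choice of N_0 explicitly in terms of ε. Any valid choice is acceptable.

N_0 = 16/ε

Fix ε > 0. For m ≥ 1, |16/(m + 9) − 0| = 16/(m + 9) ≤ 16/m.
We need 16/m < ε, i.e. m > 16/ε.
Take N_0 = 16/ε. If m > N_0 then |16/(m + 9)| ≤ 16/m < ε.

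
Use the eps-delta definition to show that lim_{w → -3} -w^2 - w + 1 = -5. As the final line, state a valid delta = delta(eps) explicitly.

Let eps > 0. We want delta > 0 such that 0 < |w + 3| < delta implies |(-w^2 - w + 1) + 5| < eps.
(-w^2 - w + 1) + 5 = -w^2 - w + 6 = (w + 3)(-w + 2).
So |(-w^2 - w + 1) + 5| = |w + 3|·|-w + 2|.
Require delta ≤ 2. Then |w + 3| < 2 gives |w| < 5, and by the triangle inequality |-w + 2| ≤ 5 + 2 = 7.
Hence |(-w^2 - w + 1) + 5| ≤ 7|w + 3| < eps provided |w + 3| < eps/7.
Take delta = min(2, eps/7). Then 0 < |w + 3| < delta gives both |w + 3| < 2 and |w + 3| < eps/7, so |(-w^2 - w + 1) + 5| < eps.

delta = min(2, eps/7)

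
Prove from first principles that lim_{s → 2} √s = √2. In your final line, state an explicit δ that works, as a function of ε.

Fix ε > 0. We want δ > 0 such that 0 < |s − 2| < δ implies |√s − √2| < ε.
Rationalise: √s − √2 = (s − 2)/(√s + √2), so |√s − √2| = |s − 2|/(√s + √2).
Restrict δ ≤ 2 so that |s − 2| < 2 forces s > 0, and then √s + √2 > √2.
Hence |√s − √2| < |s − 2|/√2, which is < ε once |s − 2| < √2·ε.
Take δ = min(2, √2·ε). If 0 < |s − 2| < δ then s > 0 and |√s − √2| < |s − 2|/√2 < ε.

δ = min(2, √2·ε)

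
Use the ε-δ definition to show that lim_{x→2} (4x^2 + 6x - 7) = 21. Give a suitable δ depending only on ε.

Suppose ε > 0. We want δ > 0 such that 0 < |x − 2| < δ implies |(4x^2 + 6x - 7) − 21| < ε.
(4x^2 + 6x - 7) − 21 = 4x^2 + 6x - 28 = (x − 2)(4x + 14).
So |(4x^2 + 6x - 7) − 21| = |x − 2|·|4x + 14|.
Assume first that |x − 2| < 2, so |x| < 4. Then |4x + 14| ≤ 4·4 + 14 = 30.
Hence |(4x^2 + 6x - 7) − 21| ≤ 30|x − 2| < ε provided |x − 2| < ε/30.
Take δ = min(2, ε/30). Then 0 < |x − 2| < δ gives both |x − 2| < 2 and |x − 2| < ε/30, so |(4x^2 + 6x - 7) − 21| < ε.

δ = min(2, ε/30)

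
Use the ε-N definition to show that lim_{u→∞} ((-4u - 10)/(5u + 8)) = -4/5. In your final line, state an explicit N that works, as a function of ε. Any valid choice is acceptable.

N = (18/25)/ε

Let ε > 0. We seek N > 0 such that u > N implies |(-4u - 10)/(5u + 8) + 4/5| < ε.
(-4u - 10)/(5u + 8) + 4/5 = (5(-4u - 10) − (-4)(5u + 8)) / (5(5u + 8)) = -18/(5(5u + 8)).
For u > 0 we have 5u + 8 > 5u, so |(-4u - 10)/(5u + 8) + 4/5| = 18/(5(5u + 8)) < 18/(5·5u) = (18/25)/u.
Thus |(-4u - 10)/(5u + 8) + 4/5| < ε whenever u > (18/25)/ε.
Take N = (18/25)/ε. If u > N then |(-4u - 10)/(5u + 8) + 4/5| < (18/25)/u < ε.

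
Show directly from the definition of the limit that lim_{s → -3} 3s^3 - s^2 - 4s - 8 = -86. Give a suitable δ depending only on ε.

δ = min(1, ε/114)

Let ε > 0 be given. We want δ > 0 such that 0 < |s + 3| < δ implies |(3s^3 - s^2 - 4s - 8) + 86| < ε.
(3s^3 - s^2 - 4s - 8) + 86 = 3s^3 - s^2 - 4s + 78 = (s + 3)(3s^2 - 10s + 26).
So |(3s^3 - s^2 - 4s - 8) + 86| = |s + 3|·|3s^2 - 10s + 26|.
Assume first that |s + 3| < 1, so |s| < 4. Then |3s^2 - 10s + 26| ≤ 3·4^2 + 10·4 + 26 = 114.
Hence |(3s^3 - s^2 - 4s - 8) + 86| ≤ 114|s + 3| < ε provided |s + 3| < ε/114.
Take δ = min(1, ε/114). Then 0 < |s + 3| < δ gives both |s + 3| < 1 and |s + 3| < ε/114, so |(3s^3 - s^2 - 4s - 8) + 86| < ε.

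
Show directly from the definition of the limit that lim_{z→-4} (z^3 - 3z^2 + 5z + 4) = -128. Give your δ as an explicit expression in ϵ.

δ = min(1, ϵ/93)

Let ϵ > 0 be given. We want δ > 0 such that 0 < |z + 4| < δ implies |(z^3 - 3z^2 + 5z + 4) + 128| < ϵ.
(z^3 - 3z^2 + 5z + 4) + 128 = z^3 - 3z^2 + 5z + 132 = (z + 4)(z^2 - 7z + 33).
So |(z^3 - 3z^2 + 5z + 4) + 128| = |z + 4|·|z^2 - 7z + 33|.
Assume first that |z + 4| < 1, so |z| < 5. Then |z^2 - 7z + 33| ≤ 5^2 + 7·5 + 33 = 93.
Hence |(z^3 - 3z^2 + 5z + 4) + 128| ≤ 93|z + 4| < ϵ provided |z + 4| < ϵ/93.
Choosing δ = min(1, ϵ/93) ensures both conditions, hence |(z^3 - 3z^2 + 5z + 4) + 128| < ϵ.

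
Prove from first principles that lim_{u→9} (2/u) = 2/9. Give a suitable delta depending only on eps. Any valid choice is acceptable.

delta = min(9/2, (81/4)eps)

Fix eps > 0. We seek delta > 0 such that 0 < |u − 9| < delta implies |2/u − (2/9)| < eps.
|2/u − (2/9)| = 2·|9 − u|/(9·|u|) = 2|u − 9|/(9|u|).
Restrict delta ≤ 9/2. Then |u − 9| < 9/2 gives |u| > 9/2, so 9|u| > 81/2.
Then |2/u − (2/9)| < 2|u − 9|/(81/2), which is < eps when |u − 9| < (81/4)eps.
Take delta = min(9/2, (81/4)eps). Then 0 < |u − 9| < delta gives both |u − 9| < 9/2 and |u − 9| < (81/4)eps, so |2/u − (2/9)| < eps.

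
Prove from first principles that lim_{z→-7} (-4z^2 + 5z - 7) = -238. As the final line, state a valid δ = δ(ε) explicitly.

Let ε > 0. We want δ > 0 such that 0 < |z + 7| < δ implies |(-4z^2 + 5z - 7) + 238| < ε.
(-4z^2 + 5z - 7) + 238 = -4z^2 + 5z + 231 = (z + 7)(-4z + 33).
So |(-4z^2 + 5z - 7) + 238| = |z + 7|·|-4z + 33|.
Require δ ≤ 1. Then |z + 7| < 1 gives |z| < 8, and by the triangle inequality |-4z + 33| ≤ 4·8 + 33 = 65.
Hence |(-4z^2 + 5z - 7) + 238| ≤ 65|z + 7| < ε provided |z + 7| < ε/65.
Take δ = min(1, ε/65). Then 0 < |z + 7| < δ gives both |z + 7| < 1 and |z + 7| < ε/65, so |(-4z^2 + 5z - 7) + 238| < ε.

δ = min(1, ε/65)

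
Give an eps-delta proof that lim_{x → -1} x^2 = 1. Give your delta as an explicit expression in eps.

delta = min(1, eps/3)

Fix eps > 0. We seek delta > 0 with 0 < |x + 1| < delta ⇒ |x^2 − 1| < eps.
Factor: x^2 − 1 = (x + 1)(x - 1), so |x^2 − 1| = |x + 1|·|x - 1|.
Restrict delta ≤ 1. Then |x + 1| < 1 gives |x| < 2, so by the triangle inequality |x - 1| ≤ 2 + 1 = 3.
Hence |x^2 − 1| ≤ 3|x + 1|, which is < eps once |x + 1| < eps/3.
Take delta = min(1, eps/3). If 0 < |x + 1| < delta then both bounds hold and |x^2 − 1| ≤ 3|x + 1| < 3·(eps/3) = eps.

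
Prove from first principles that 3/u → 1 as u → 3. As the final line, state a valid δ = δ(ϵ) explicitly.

Let ϵ > 0. We seek δ > 0 such that 0 < |u − 3| < δ implies |3/u − 1| < ϵ.
|3/u − 1| = 3·|3 − u|/(3·|u|) = 3|u − 3|/(3|u|).
Restrict δ ≤ 3/2. Then |u − 3| < 3/2 gives |u| > 3/2, so 3|u| > 9/2.
Then |3/u − 1| < 3|u − 3|/(9/2), which is < ϵ when |u − 3| < (3/2)ϵ.
Take δ = min(3/2, (3/2)ϵ). Then 0 < |u − 3| < δ gives both |u − 3| < 3/2 and |u − 3| < (3/2)ϵ, so |3/u − 1| < ϵ.

δ = min(3/2, (3/2)ϵ)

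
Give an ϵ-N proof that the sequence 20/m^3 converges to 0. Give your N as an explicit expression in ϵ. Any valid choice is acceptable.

Fix ϵ > 0. For m ≥ 1, |20/m^3 − 0| = 20/m^3.
20/m^3 < ϵ ⇔ m^3 > 20/ϵ ⇔ m > (20/ϵ)^{1/3}.
Take N = (20/ϵ)^{1/3}. Then m > N implies 20/m^3 < ϵ.

N = (20/ϵ)^{1/3}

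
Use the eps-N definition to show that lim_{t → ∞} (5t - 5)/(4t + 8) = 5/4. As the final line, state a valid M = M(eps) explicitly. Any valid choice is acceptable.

M = (15/4)/eps

Let eps > 0. We seek M > 0 such that t > M implies |(5t - 5)/(4t + 8) − (5/4)| < eps.
(5t - 5)/(4t + 8) − (5/4) = (4(5t - 5) − 5(4t + 8)) / (4(4t + 8)) = -60/(4(4t + 8)).
For t > 0 we have 4t + 8 > 4t, so |(5t - 5)/(4t + 8) − (5/4)| = 60/(4(4t + 8)) < 60/(4·4t) = (15/4)/t.
Thus |(5t - 5)/(4t + 8) − (5/4)| < eps whenever t > (15/4)/eps.
Take M = (15/4)/eps. If t > M then |(5t - 5)/(4t + 8) − (5/4)| < (15/4)/t < eps.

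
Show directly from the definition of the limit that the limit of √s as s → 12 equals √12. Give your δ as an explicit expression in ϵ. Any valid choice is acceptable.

Fix ϵ > 0. We want δ > 0 such that 0 < |s − 12| < δ implies |√s − √12| < ϵ.
Rationalise: √s − √12 = (s − 12)/(√s + √12), so |√s − √12| = |s − 12|/(√s + √12).
Restrict δ ≤ 12 so that |s − 12| < 12 forces s > 0, and then √s + √12 > √12.
Hence |√s − √12| < |s − 12|/√12, which is < ϵ once |s − 12| < √12·ϵ.
Take δ = min(12, √12·ϵ). If 0 < |s − 12| < δ then s > 0 and |√s − √12| < |s − 12|/√12 < ϵ.

δ = min(12, √12·ϵ)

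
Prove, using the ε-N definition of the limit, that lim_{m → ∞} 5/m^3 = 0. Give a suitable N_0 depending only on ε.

N_0 = (5/ε)^{1/3}

Fix ε > 0. For m ≥ 1, |5/m^3 − 0| = 5/m^3.
5/m^3 < ε ⇔ m^3 > 5/ε ⇔ m > (5/ε)^{1/3}.
Take N_0 = (5/ε)^{1/3}. Then m > N_0 implies 5/m^3 < ε.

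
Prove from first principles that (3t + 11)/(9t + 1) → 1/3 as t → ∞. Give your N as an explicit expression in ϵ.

Let ϵ > 0. We seek N > 0 such that t > N implies |(3t + 11)/(9t + 1) − (1/3)| < ϵ.
(3t + 11)/(9t + 1) − (1/3) = (9(3t + 11) − 3(9t + 1)) / (9(9t + 1)) = 96/(9(9t + 1)).
For t > 0 we have 9t + 1 > 9t, so |(3t + 11)/(9t + 1) − (1/3)| = 96/(9(9t + 1)) < 96/(9·9t) = (32/27)/t.
Thus |(3t + 11)/(9t + 1) − (1/3)| < ϵ whenever t > (32/27)/ϵ.
Take N = (32/27)/ϵ. If t > N then |(3t + 11)/(9t + 1) − (1/3)| < (32/27)/t < ϵ.

N = (32/27)/ϵ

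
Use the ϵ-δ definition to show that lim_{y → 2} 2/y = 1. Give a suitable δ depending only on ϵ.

Fix ϵ > 0. We seek δ > 0 such that 0 < |y − 2| < δ implies |2/y − 1| < ϵ.
|2/y − 1| = 2·|2 − y|/(2·|y|) = 2|y − 2|/(2|y|).
Require δ ≤ 1 so that |y| > 2 − 1 = 1, hence 2|y| > 2.
Then |2/y − 1| < 2|y − 2|/2, which is < ϵ when |y − 2| < ϵ.
Take δ = min(1, ϵ). Then 0 < |y − 2| < δ gives both |y − 2| < 1 and |y − 2| < ϵ, so |2/y − 1| < ϵ.

δ = min(1, ϵ)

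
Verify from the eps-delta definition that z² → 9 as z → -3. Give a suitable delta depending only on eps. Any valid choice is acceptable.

delta = min(1, eps/7)

Let eps > 0. We seek delta > 0 with 0 < |z + 3| < delta ⇒ |z² − 9| < eps.
Factor: z² − 9 = (z + 3)(z - 3), so |z² − 9| = |z + 3|·|z - 3|.
Impose delta ≤ 1 so that |z| < 4; then |z - 3| ≤ 7.
Hence |z² − 9| ≤ 7|z + 3|, which is < eps once |z + 3| < eps/7.
Take delta = min(1, eps/7). If 0 < |z + 3| < delta then both bounds hold and |z² − 9| ≤ 7|z + 3| < 7·(eps/7) = eps.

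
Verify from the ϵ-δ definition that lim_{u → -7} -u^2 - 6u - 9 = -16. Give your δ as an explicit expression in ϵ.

Fix ϵ > 0. We want δ > 0 such that 0 < |u + 7| < δ implies |(-u^2 - 6u - 9) + 16| < ϵ.
(-u^2 - 6u - 9) + 16 = -u^2 - 6u + 7 = (u + 7)(-u + 1).
So |(-u^2 - 6u - 9) + 16| = |u + 7|·|-u + 1|.
Require δ ≤ 1. Then |u + 7| < 1 gives |u| < 8, and by the triangle inequality |-u + 1| ≤ 8 + 1 = 9.
Hence |(-u^2 - 6u - 9) + 16| ≤ 9|u + 7| < ϵ provided |u + 7| < ϵ/9.
Choosing δ = min(1, ϵ/9) ensures both conditions, hence |(-u^2 - 6u - 9) + 16| < ϵ.

δ = min(1, ϵ/9)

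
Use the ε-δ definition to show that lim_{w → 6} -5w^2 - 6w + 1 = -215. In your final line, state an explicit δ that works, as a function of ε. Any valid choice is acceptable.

δ = min(1, ε/71)

Let ε > 0 be given. We want δ > 0 such that 0 < |w − 6| < δ implies |(-5w^2 - 6w + 1) + 215| < ε.
(-5w^2 - 6w + 1) + 215 = -5w^2 - 6w + 216 = (w − 6)(-5w - 36).
So |(-5w^2 - 6w + 1) + 215| = |w − 6|·|-5w - 36|.
Require δ ≤ 1. Then |w − 6| < 1 gives |w| < 7, and by the triangle inequality |-5w - 36| ≤ 5·7 + 36 = 71.
Hence |(-5w^2 - 6w + 1) + 215| ≤ 71|w − 6| < ε provided |w − 6| < ε/71.
Choosing δ = min(1, ε/71) ensures both conditions, hence |(-5w^2 - 6w + 1) + 215| < ε.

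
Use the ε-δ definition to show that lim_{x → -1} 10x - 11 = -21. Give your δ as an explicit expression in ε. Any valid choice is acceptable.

δ = ε/10

Let ε > 0. We need δ > 0 so that 0 < |x + 1| < δ implies |(10x - 11) + 21| < ε.
Since (10x - 11) + 21 = 10(x + 1), we have |(10x - 11) + 21| = 10|x + 1|.
So 10|x + 1| < ε exactly when |x + 1| < ε/10.
Take δ = ε/10. If 0 < |x + 1| < δ then |(10x - 11) + 21| = 10|x + 1| < 10·(ε/10) = ε.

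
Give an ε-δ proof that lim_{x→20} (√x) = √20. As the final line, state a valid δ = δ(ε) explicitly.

Let ε > 0 be given. We want δ > 0 such that 0 < |x − 20| < δ implies |√x − √20| < ε.
Rationalise: √x − √20 = (x − 20)/(√x + √20), so |√x − √20| = |x − 20|/(√x + √20).
Restrict δ ≤ 20 so that |x − 20| < 20 forces x > 0, and then √x + √20 > √20.
Hence |√x − √20| < |x − 20|/√20, which is < ε once |x − 20| < √20·ε.
Take δ = min(20, √20·ε). If 0 < |x − 20| < δ then x > 0 and |√x − √20| < |x − 20|/√20 < ε.

δ = min(20, √20·ε)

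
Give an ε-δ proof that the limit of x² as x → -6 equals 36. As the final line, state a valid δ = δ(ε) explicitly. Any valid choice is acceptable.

Suppose ε > 0. We seek δ > 0 with 0 < |x + 6| < δ ⇒ |x² − 36| < ε.
Factor: x² − 36 = (x + 6)(x - 6), so |x² − 36| = |x + 6|·|x - 6|.
Impose δ ≤ 1 so that |x| < 7; then |x - 6| ≤ 13.
Hence |x² − 36| ≤ 13|x + 6|, which is < ε once |x + 6| < ε/13.
Take δ = min(1, ε/13). If 0 < |x + 6| < δ then both bounds hold and |x² − 36| ≤ 13|x + 6| < 13·(ε/13) = ε.

δ = min(1, ε/13)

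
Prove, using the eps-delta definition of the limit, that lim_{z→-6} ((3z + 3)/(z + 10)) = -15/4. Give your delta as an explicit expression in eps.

Let eps > 0 be given. We want delta > 0 with 0 < |z + 6| < delta ⇒ |(3z + 3)/(z + 10) + 15/4| < eps.
Combining over a common denominator, (3z + 3)/(z + 10) + 15/4 = [(3z + 3)·4 − (-15)·(z + 10)] / [4·(z + 10)] = 27(z + 6) / (4(z + 10)).
So |(3z + 3)/(z + 10) + 15/4| = 27|z + 6| / (4·|z + 10|).
Restrict delta ≤ 2. Then |z + 6| < 2 gives |z + 10| = |(z + 6) + 4| ≥ 4 − 2 = 2.
Hence |(3z + 3)/(z + 10) + 15/4| < 27|z + 6|/(4·2) = (27/8)|z + 6|, which is < eps once |z + 6| < (8/27)eps.
Take delta = min(2, (8/27)eps). Then 0 < |z + 6| < delta forces both bounds, so |(3z + 3)/(z + 10) + 15/4| < eps.

delta = min(2, (8/27)eps)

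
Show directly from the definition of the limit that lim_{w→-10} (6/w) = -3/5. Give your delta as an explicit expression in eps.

Let eps > 0. We seek delta > 0 such that 0 < |w + 10| < delta implies |6/w + 3/5| < eps.
|6/w + 3/5| = 6·|-10 − w|/(10·|w|) = 6|w + 10|/(10|w|).
Restrict delta ≤ 5. Then |w + 10| < 5 gives |w| > 5, so 10|w| > 50.
Then |6/w + 3/5| < 6|w + 10|/50, which is < eps when |w + 10| < (25/3)eps.
Take delta = min(5, (25/3)eps). Then 0 < |w + 10| < delta gives both |w + 10| < 5 and |w + 10| < (25/3)eps, so |6/w + 3/5| < eps.

delta = min(5, (25/3)eps)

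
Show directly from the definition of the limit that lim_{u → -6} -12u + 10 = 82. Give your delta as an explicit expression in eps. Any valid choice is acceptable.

delta = eps/12

Suppose eps > 0. We need delta > 0 so that 0 < |u + 6| < delta implies |(-12u + 10) − 82| < eps.
|(-12u + 10) − 82| = |-12u - 72| = 12|u + 6|.
Thus it suffices that |u + 6| < eps/12.
Take delta = eps/12. If 0 < |u + 6| < delta then |(-12u + 10) − 82| = 12|u + 6| < 12·(eps/12) = eps.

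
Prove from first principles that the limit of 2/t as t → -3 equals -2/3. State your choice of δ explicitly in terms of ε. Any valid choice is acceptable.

Let ε > 0. We seek δ > 0 such that 0 < |t + 3| < δ implies |2/t + 2/3| < ε.
|2/t + 2/3| = 2·|-3 − t|/(3·|t|) = 2|t + 3|/(3|t|).
Require δ ≤ 3/2 so that |t| > 3 − 3/2 = 3/2, hence 3|t| > 9/2.
Then |2/t + 2/3| < 2|t + 3|/(9/2), which is < ε when |t + 3| < (9/4)ε.
Take δ = min(3/2, (9/4)ε). Then 0 < |t + 3| < δ gives both |t + 3| < 3/2 and |t + 3| < (9/4)ε, so |2/t + 2/3| < ε.

δ = min(3/2, (9/4)ε)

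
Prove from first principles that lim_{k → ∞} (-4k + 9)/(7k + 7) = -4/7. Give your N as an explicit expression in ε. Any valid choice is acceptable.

Fix ε > 0. For k ≥ 1, |(-4k + 9)/(7k + 7) + 4/7| = |91|/(7(7k + 7)) = 91/(7(7k + 7)).
Since 7k + 7 ≥ 7k for k ≥ 1, this is ≤ 91/(7·7k) = (13/7)/k.
So |(-4k + 9)/(7k + 7) + 4/7| < ε whenever k > (13/7)/ε.
Take N = (13/7)/ε. If k > N then |(-4k + 9)/(7k + 7) + 4/7| ≤ (13/7)/k < ε.

N = (13/7)/ε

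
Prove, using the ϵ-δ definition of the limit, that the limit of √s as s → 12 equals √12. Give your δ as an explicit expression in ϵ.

δ = min(12, √12·ϵ)

Fix ϵ > 0. We want δ > 0 such that 0 < |s − 12| < δ implies |√s − √12| < ϵ.
Rationalise: √s − √12 = (s − 12)/(√s + √12), so |√s − √12| = |s − 12|/(√s + √12).
Restrict δ ≤ 12 so that |s − 12| < 12 forces s > 0, and then √s + √12 > √12.
Hence |√s − √12| < |s − 12|/√12, which is < ϵ once |s − 12| < √12·ϵ.
Take δ = min(12, √12·ϵ). If 0 < |s − 12| < δ then s > 0 and |√s − √12| < |s − 12|/√12 < ϵ.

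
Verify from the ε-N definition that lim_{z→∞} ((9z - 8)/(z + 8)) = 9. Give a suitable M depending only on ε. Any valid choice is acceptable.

M = 80/ε

Suppose ε > 0. We seek M > 0 such that z > M implies |(9z - 8)/(z + 8) − 9| < ε.
(9z - 8)/(z + 8) − 9 = ((9z - 8) − 9(z + 8)) / ((z + 8)) = -80/((z + 8)).
For z > 0 we have z + 8 > z, so |(9z - 8)/(z + 8) − 9| = 80/((z + 8)) < 80/(z) = 80/z.
Thus |(9z - 8)/(z + 8) − 9| < ε whenever z > 80/ε.
Take M = 80/ε. If z > M then |(9z - 8)/(z + 8) − 9| < 80/z < ε.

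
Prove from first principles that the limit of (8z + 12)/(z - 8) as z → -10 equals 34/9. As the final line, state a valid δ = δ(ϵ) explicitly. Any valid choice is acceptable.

Fix ϵ > 0. We want δ > 0 with 0 < |z + 10| < δ ⇒ |(8z + 12)/(z - 8) − (34/9)| < ϵ.
Combining over a common denominator, (8z + 12)/(z - 8) − (34/9) = [(8z + 12)·(-18) − (-68)·(z - 8)] / [(-18)·(z - 8)] = -76(z + 10) / ((-18)(z - 8)).
So |(8z + 12)/(z - 8) − (34/9)| = 76|z + 10| / (18·|z − 8|).
Require δ ≤ 9, so |z − 8| ≥ |-18| − |z + 10| > 18 − 9 = 9.
Hence |(8z + 12)/(z - 8) − (34/9)| < 76|z + 10|/(18·9) = (38/81)|z + 10|, which is < ϵ once |z + 10| < (81/38)ϵ.
Take δ = min(9, (81/38)ϵ). Then 0 < |z + 10| < δ forces both bounds, so |(8z + 12)/(z - 8) − (34/9)| < ϵ.

δ = min(9, (81/38)ϵ)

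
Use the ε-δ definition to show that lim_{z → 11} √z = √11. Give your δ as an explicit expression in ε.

Suppose ε > 0. We want δ > 0 such that 0 < |z − 11| < δ implies |√z − √11| < ε.
Multiplying by the conjugate, |√z − √11| = |z − 11|/(√z + √11).
Restrict δ ≤ 11 so that |z − 11| < 11 forces z > 0, and then √z + √11 > √11.
Hence |√z − √11| < |z − 11|/√11, which is < ε once |z − 11| < √11·ε.
Take δ = min(11, √11·ε). If 0 < |z − 11| < δ then z > 0 and |√z − √11| < |z − 11|/√11 < ε.

δ = min(11, √11·ε)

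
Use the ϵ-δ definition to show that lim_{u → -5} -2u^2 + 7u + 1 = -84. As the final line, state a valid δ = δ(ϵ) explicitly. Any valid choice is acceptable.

Let ϵ > 0 be given. We want δ > 0 such that 0 < |u + 5| < δ implies |(-2u^2 + 7u + 1) + 84| < ϵ.
(-2u^2 + 7u + 1) + 84 = -2u^2 + 7u + 85 = (u + 5)(-2u + 17).
So |(-2u^2 + 7u + 1) + 84| = |u + 5|·|-2u + 17|.
Require δ ≤ 1. Then |u + 5| < 1 gives |u| < 6, and by the triangle inequality |-2u + 17| ≤ 2·6 + 17 = 29.
Hence |(-2u^2 + 7u + 1) + 84| ≤ 29|u + 5| < ϵ provided |u + 5| < ϵ/29.
Choosing δ = min(1, ϵ/29) ensures both conditions, hence |(-2u^2 + 7u + 1) + 84| < ϵ.

δ = min(1, ϵ/29)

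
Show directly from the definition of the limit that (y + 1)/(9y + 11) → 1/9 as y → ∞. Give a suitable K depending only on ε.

K = (2/81)/ε

Suppose ε > 0. We seek K > 0 such that y > K implies |(y + 1)/(9y + 11) − (1/9)| < ε.
(y + 1)/(9y + 11) − (1/9) = (9(y + 1) − (9y + 11)) / (9(9y + 11)) = -2/(9(9y + 11)).
For y > 0 we have 9y + 11 > 9y, so |(y + 1)/(9y + 11) − (1/9)| = 2/(9(9y + 11)) < 2/(9·9y) = (2/81)/y.
Thus |(y + 1)/(9y + 11) − (1/9)| < ε whenever y > (2/81)/ε.
Take K = (2/81)/ε. If y > K then |(y + 1)/(9y + 11) − (1/9)| < (2/81)/y < ε.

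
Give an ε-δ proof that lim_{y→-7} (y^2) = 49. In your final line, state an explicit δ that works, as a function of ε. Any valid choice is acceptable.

Fix ε > 0. We seek δ > 0 with 0 < |y + 7| < δ ⇒ |y^2 − 49| < ε.
Factor: y^2 − 49 = (y + 7)(y - 7), so |y^2 − 49| = |y + 7|·|y - 7|.
Impose δ ≤ 2 so that |y| < 9; then |y - 7| ≤ 16.
Hence |y^2 − 49| ≤ 16|y + 7|, which is < ε once |y + 7| < ε/16.
Take δ = min(2, ε/16). If 0 < |y + 7| < δ then both bounds hold and |y^2 − 49| ≤ 16|y + 7| < 16·(ε/16) = ε.

δ = min(2, ε/16)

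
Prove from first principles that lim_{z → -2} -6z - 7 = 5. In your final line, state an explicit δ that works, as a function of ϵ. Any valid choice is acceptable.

Suppose ϵ > 0. We need δ > 0 so that 0 < |z + 2| < δ implies |(-6z - 7) − 5| < ϵ.
|(-6z - 7) − 5| = |-6z - 12| = 6|z + 2|.
Thus it suffices that |z + 2| < ϵ/6.
Choosing δ = ϵ/6 gives |(-6z - 7) − 5| = 6|z + 2| < ϵ whenever |z + 2| < δ.

δ = ϵ/6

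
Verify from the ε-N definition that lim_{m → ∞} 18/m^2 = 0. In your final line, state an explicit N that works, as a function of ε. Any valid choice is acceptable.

Let ε > 0. For m ≥ 1, |18/m^2 − 0| = 18/m^2.
18/m^2 < ε ⇔ m^2 > 18/ε ⇔ m > (18/ε)^{1/2}.
Take N = (18/ε)^{1/2}. Then m > N implies 18/m^2 < ε.

N = (18/ε)^{1/2}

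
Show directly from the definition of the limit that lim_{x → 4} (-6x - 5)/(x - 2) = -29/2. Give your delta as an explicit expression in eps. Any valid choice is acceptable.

Let eps > 0 be given. We want delta > 0 with 0 < |x − 4| < delta ⇒ |(-6x - 5)/(x - 2) + 29/2| < eps.
Combining over a common denominator, (-6x - 5)/(x - 2) + 29/2 = [(-6x - 5)·2 − (-29)·(x - 2)] / [2·(x - 2)] = 17(x − 4) / (2(x - 2)).
So |(-6x - 5)/(x - 2) + 29/2| = 17|x − 4| / (2·|x − 2|).
Require delta ≤ 1, so |x − 2| ≥ |2| − |x − 4| > 2 − 1 = 1.
Hence |(-6x - 5)/(x - 2) + 29/2| < 17|x − 4|/(2·1) = (17/2)|x − 4|, which is < eps once |x − 4| < (2/17)eps.
Take delta = min(1, (2/17)eps). Then 0 < |x − 4| < delta forces both bounds, so |(-6x - 5)/(x - 2) + 29/2| < eps.

delta = min(1, (2/17)eps)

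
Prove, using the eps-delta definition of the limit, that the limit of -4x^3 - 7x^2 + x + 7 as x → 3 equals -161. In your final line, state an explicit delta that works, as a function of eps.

delta = min(1, eps/196)

Let eps > 0 be given. We want delta > 0 such that 0 < |x − 3| < delta implies |(-4x^3 - 7x^2 + x + 7) + 161| < eps.
(-4x^3 - 7x^2 + x + 7) + 161 = -4x^3 - 7x^2 + x + 168 = (x − 3)(-4x^2 - 19x - 56).
So |(-4x^3 - 7x^2 + x + 7) + 161| = |x − 3|·|-4x^2 - 19x - 56|.
Assume first that |x − 3| < 1, so |x| < 4. Then |-4x^2 - 19x - 56| ≤ 4·4^2 + 19·4 + 56 = 196.
Hence |(-4x^3 - 7x^2 + x + 7) + 161| ≤ 196|x − 3| < eps provided |x − 3| < eps/196.
Take delta = min(1, eps/196). Then 0 < |x − 3| < delta gives both |x − 3| < 1 and |x − 3| < eps/196, so |(-4x^3 - 7x^2 + x + 7) + 161| < eps.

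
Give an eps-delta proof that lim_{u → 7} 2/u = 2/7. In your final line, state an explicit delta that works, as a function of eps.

delta = min(7/2, (49/4)eps)

Fix eps > 0. We seek delta > 0 such that 0 < |u − 7| < delta implies |2/u − (2/7)| < eps.
|2/u − (2/7)| = 2·|7 − u|/(7·|u|) = 2|u − 7|/(7|u|).
Restrict delta ≤ 7/2. Then |u − 7| < 7/2 gives |u| > 7/2, so 7|u| > 49/2.
Then |2/u − (2/7)| < 2|u − 7|/(49/2), which is < eps when |u − 7| < (49/4)eps.
Take delta = min(7/2, (49/4)eps). Then 0 < |u − 7| < delta gives both |u − 7| < 7/2 and |u − 7| < (49/4)eps, so |2/u − (2/7)| < eps.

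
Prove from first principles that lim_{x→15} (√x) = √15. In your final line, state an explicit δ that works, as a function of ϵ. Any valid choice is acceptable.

δ = min(15, √15·ϵ)

Let ϵ > 0. We want δ > 0 such that 0 < |x − 15| < δ implies |√x − √15| < ϵ.
Rationalise: √x − √15 = (x − 15)/(√x + √15), so |√x − √15| = |x − 15|/(√x + √15).
Restrict δ ≤ 15 so that |x − 15| < 15 forces x > 0, and then √x + √15 > √15.
Hence |√x − √15| < |x − 15|/√15, which is < ϵ once |x − 15| < √15·ϵ.
Take δ = min(15, √15·ϵ). If 0 < |x − 15| < δ then x > 0 and |√x − √15| < |x − 15|/√15 < ϵ.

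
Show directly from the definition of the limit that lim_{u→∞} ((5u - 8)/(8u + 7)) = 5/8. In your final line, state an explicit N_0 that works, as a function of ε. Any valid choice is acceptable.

Suppose ε > 0. We seek N_0 > 0 such that u > N_0 implies |(5u - 8)/(8u + 7) − (5/8)| < ε.
(5u - 8)/(8u + 7) − (5/8) = (8(5u - 8) − 5(8u + 7)) / (8(8u + 7)) = -99/(8(8u + 7)).
For u > 0 we have 8u + 7 > 8u, so |(5u - 8)/(8u + 7) − (5/8)| = 99/(8(8u + 7)) < 99/(8·8u) = (99/64)/u.
Thus |(5u - 8)/(8u + 7) − (5/8)| < ε whenever u > (99/64)/ε.
Take N_0 = (99/64)/ε. If u > N_0 then |(5u - 8)/(8u + 7) − (5/8)| < (99/64)/u < ε.

N_0 = (99/64)/ε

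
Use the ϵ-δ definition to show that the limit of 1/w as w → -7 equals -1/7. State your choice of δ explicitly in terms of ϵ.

Let ϵ > 0. We seek δ > 0 such that 0 < |w + 7| < δ implies |1/w + 1/7| < ϵ.
|1/w + 1/7| = |-7 − w|/(7·|w|) = |w + 7|/(7|w|).
Restrict δ ≤ 7/2. Then |w + 7| < 7/2 gives |w| > 7/2, so 7|w| > 49/2.
Then |1/w + 1/7| < |w + 7|/(49/2), which is < ϵ when |w + 7| < (49/2)ϵ.
Take δ = min(7/2, (49/2)ϵ). Then 0 < |w + 7| < δ gives both |w + 7| < 7/2 and |w + 7| < (49/2)ϵ, so |1/w + 1/7| < ϵ.

δ = min(7/2, (49/2)ϵ)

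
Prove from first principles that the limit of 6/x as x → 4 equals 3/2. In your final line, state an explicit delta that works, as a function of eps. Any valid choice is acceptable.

Suppose eps > 0. We seek delta > 0 such that 0 < |x − 4| < delta implies |6/x − (3/2)| < eps.
|6/x − (3/2)| = 6·|4 − x|/(4·|x|) = 6|x − 4|/(4|x|).
Restrict delta ≤ 2. Then |x − 4| < 2 gives |x| > 2, so 4|x| > 8.
Then |6/x − (3/2)| < 6|x − 4|/8, which is < eps when |x − 4| < (4/3)eps.
Take delta = min(2, (4/3)eps). Then 0 < |x − 4| < delta gives both |x − 4| < 2 and |x − 4| < (4/3)eps, so |6/x − (3/2)| < eps.

delta = min(2, (4/3)eps)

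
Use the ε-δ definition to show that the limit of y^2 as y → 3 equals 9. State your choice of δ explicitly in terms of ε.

Let ε > 0 be given. We seek δ > 0 with 0 < |y − 3| < δ ⇒ |y^2 − 9| < ε.
Factor: y^2 − 9 = (y − 3)(y + 3), so |y^2 − 9| = |y − 3|·|y + 3|.
Impose δ ≤ 1 so that |y| < 4; then |y + 3| ≤ 7.
Hence |y^2 − 9| ≤ 7|y − 3|, which is < ε once |y − 3| < ε/7.
Take δ = min(1, ε/7). If 0 < |y − 3| < δ then both bounds hold and |y^2 − 9| ≤ 7|y − 3| < 7·(ε/7) = ε.

δ = min(1, ε/7)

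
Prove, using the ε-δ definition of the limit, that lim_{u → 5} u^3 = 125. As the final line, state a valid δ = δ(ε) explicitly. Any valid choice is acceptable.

Let ε > 0 be given. We seek δ > 0 with 0 < |u − 5| < δ ⇒ |u^3 − 125| < ε.
Factor: u^3 − 125 = (u − 5)(u^2 + 5u + 25), so |u^3 − 125| = |u − 5|·|u^2 + 5u + 25|.
Impose δ ≤ 1 so that |u| < 6; then |u^2 + 5u + 25| ≤ 91.
Hence |u^3 − 125| ≤ 91|u − 5|, which is < ε once |u − 5| < ε/91.
Take δ = min(1, ε/91). If 0 < |u − 5| < δ then both bounds hold and |u^3 − 125| ≤ 91|u − 5| < 91·(ε/91) = ε.

δ = min(1, ε/91)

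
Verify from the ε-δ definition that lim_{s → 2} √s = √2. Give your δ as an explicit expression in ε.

δ = min(2, √2·ε)

Fix ε > 0. We want δ > 0 such that 0 < |s − 2| < δ implies |√s − √2| < ε.
Multiplying by the conjugate, |√s − √2| = |s − 2|/(√s + √2).
Restrict δ ≤ 2 so that |s − 2| < 2 forces s > 0, and then √s + √2 > √2.
Hence |√s − √2| < |s − 2|/√2, which is < ε once |s − 2| < √2·ε.
Take δ = min(2, √2·ε). If 0 < |s − 2| < δ then s > 0 and |√s − √2| < |s − 2|/√2 < ε.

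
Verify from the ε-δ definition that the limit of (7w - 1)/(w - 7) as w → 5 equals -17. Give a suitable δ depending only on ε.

Let ε > 0 be given. We want δ > 0 with 0 < |w − 5| < δ ⇒ |(7w - 1)/(w - 7) + 17| < ε.
Combining over a common denominator, (7w - 1)/(w - 7) + 17 = [(7w - 1)·(-2) − 34·(w - 7)] / [(-2)·(w - 7)] = -48(w − 5) / ((-2)(w - 7)).
So |(7w - 1)/(w - 7) + 17| = 48|w − 5| / (2·|w − 7|).
Require δ ≤ 1, so |w − 7| ≥ |-2| − |w − 5| > 2 − 1 = 1.
Hence |(7w - 1)/(w - 7) + 17| < 48|w − 5|/(2·1) = 24|w − 5|, which is < ε once |w − 5| < (1/24)ε.
Take δ = min(1, (1/24)ε). Then 0 < |w − 5| < δ forces both bounds, so |(7w - 1)/(w - 7) + 17| < ε.

δ = min(1, (1/24)ε)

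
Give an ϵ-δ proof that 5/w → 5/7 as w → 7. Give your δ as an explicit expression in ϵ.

δ = min(7/2, (49/10)ϵ)

Let ϵ > 0. We seek δ > 0 such that 0 < |w − 7| < δ implies |5/w − (5/7)| < ϵ.
|5/w − (5/7)| = 5·|7 − w|/(7·|w|) = 5|w − 7|/(7|w|).
Require δ ≤ 7/2 so that |w| > 7 − 7/2 = 7/2, hence 7|w| > 49/2.
Then |5/w − (5/7)| < 5|w − 7|/(49/2), which is < ϵ when |w − 7| < (49/10)ϵ.
Take δ = min(7/2, (49/10)ϵ). Then 0 < |w − 7| < δ gives both |w − 7| < 7/2 and |w − 7| < (49/10)ϵ, so |5/w − (5/7)| < ϵ.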